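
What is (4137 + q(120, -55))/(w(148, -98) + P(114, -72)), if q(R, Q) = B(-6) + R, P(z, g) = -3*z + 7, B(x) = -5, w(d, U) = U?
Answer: -4252/433 ≈ -9.8199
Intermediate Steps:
P(z, g) = 7 - 3*z
q(R, Q) = -5 + R
(4137 + q(120, -55))/(w(148, -98) + P(114, -72)) = (4137 + (-5 + 120))/(-98 + (7 - 3*114)) = (4137 + 115)/(-98 + (7 - 342)) = 4252/(-98 - 335) = 4252/(-433) = 4252*(-1/433) = -4252/433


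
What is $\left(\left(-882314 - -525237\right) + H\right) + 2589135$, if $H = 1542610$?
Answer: $3774668$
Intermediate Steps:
$\left(\left(-882314 - -525237\right) + H\right) + 2589135 = \left(\left(-882314 - -525237\right) + 1542610\right) + 2589135 = \left(\left(-882314 + 525237\right) + 1542610\right) + 2589135 = \left(-357077 + 1542610\right) + 2589135 = 1185533 + 2589135 = 3774668$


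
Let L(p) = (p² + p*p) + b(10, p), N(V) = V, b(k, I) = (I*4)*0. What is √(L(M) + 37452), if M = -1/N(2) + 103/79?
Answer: √934983986/158 ≈ 193.53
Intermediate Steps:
b(k, I) = 0 (b(k, I) = (4*I)*0 = 0)
M = 127/158 (M = -1/2 + 103/79 = -1*½ + 103*(1/79) = -½ + 103/79 = 127/158 ≈ 0.80380)
L(p) = 2*p² (L(p) = (p² + p*p) + 0 = (p² + p²) + 0 = 2*p² + 0 = 2*p²)
√(L(M) + 37452) = √(2*(127/158)² + 37452) = √(2*(16129/24964) + 37452) = √(16129/12482 + 37452) = √(467491993/12482) = √934983986/158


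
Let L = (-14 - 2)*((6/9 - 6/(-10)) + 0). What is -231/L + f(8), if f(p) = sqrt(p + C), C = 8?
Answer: 4681/304 ≈ 15.398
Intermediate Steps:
L = -304/15 (L = -16*((6*(1/9) - 6*(-1/10)) + 0) = -16*((2/3 + 3/5) + 0) = -16*(19/15 + 0) = -16*19/15 = -304/15 ≈ -20.267)
f(p) = sqrt(8 + p) (f(p) = sqrt(p + 8) = sqrt(8 + p))
-231/L + f(8) = -231/(-304/15) + sqrt(8 + 8) = -231*(-15)/304 + sqrt(16) = -33*(-105/304) + 4 = 3465/304 + 4 = 4681/304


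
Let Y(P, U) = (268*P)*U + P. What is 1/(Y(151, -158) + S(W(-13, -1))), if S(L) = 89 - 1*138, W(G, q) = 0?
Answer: -1/6393842 ≈ -1.5640e-7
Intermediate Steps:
S(L) = -49 (S(L) = 89 - 138 = -49)
Y(P, U) = P + 268*P*U (Y(P, U) = 268*P*U + P = P + 268*P*U)
1/(Y(151, -158) + S(W(-13, -1))) = 1/(151*(1 + 268*(-158)) - 49) = 1/(151*(1 - 42344) - 49) = 1/(151*(-42343) - 49) = 1/(-6393793 - 49) = 1/(-6393842) = -1/6393842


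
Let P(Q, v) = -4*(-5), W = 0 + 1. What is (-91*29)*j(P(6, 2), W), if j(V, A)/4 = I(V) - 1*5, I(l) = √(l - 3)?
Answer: 52780 - 10556*√17 ≈ 9256.5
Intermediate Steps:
I(l) = √(-3 + l)
W = 1
P(Q, v) = 20
j(V, A) = -20 + 4*√(-3 + V) (j(V, A) = 4*(√(-3 + V) - 1*5) = 4*(√(-3 + V) - 5) = 4*(-5 + √(-3 + V)) = -20 + 4*√(-3 + V))
(-91*29)*j(P(6, 2), W) = (-91*29)*(-20 + 4*√(-3 + 20)) = -2639*(-20 + 4*√17) = 52780 - 10556*√17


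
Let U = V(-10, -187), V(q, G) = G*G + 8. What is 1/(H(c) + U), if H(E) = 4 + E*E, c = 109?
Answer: 1/46862 ≈ 2.1339e-5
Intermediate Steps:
V(q, G) = 8 + G**2 (V(q, G) = G**2 + 8 = 8 + G**2)
H(E) = 4 + E**2
U = 34977 (U = 8 + (-187)**2 = 8 + 34969 = 34977)
1/(H(c) + U) = 1/((4 + 109**2) + 34977) = 1/((4 + 11881) + 34977) = 1/(11885 + 34977) = 1/46862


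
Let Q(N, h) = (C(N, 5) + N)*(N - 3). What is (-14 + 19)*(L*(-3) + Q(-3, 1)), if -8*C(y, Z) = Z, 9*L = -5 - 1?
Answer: 475/4 ≈ 118.75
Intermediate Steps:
L = -⅔ (L = (-5 - 1)/9 = (⅑)*(-6) = -⅔ ≈ -0.66667)
C(y, Z) = -Z/8
Q(N, h) = (-3 + N)*(-5/8 + N) (Q(N, h) = (-⅛*5 + N)*(N - 3) = (-5/8 + N)*(-3 + N) = (-3 + N)*(-5/8 + N))
(-14 + 19)*(L*(-3) + Q(-3, 1)) = (-14 + 19)*(-⅔*(-3) + (15/8 + (-3)² - 29/8*(-3))) = 5*(2 + (15/8 + 9 + 87/8)) = 5*(2 + 87/4) = 5*(95/4) = 475/4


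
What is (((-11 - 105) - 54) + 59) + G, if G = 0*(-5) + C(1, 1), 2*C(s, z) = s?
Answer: -221/2 ≈ -110.50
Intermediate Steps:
C(s, z) = s/2
G = 1/2 (G = 0*(-5) + (1/2)*1 = 0 + 1/2 = 1/2 ≈ 0.50000)
(((-11 - 105) - 54) + 59) + G = (((-11 - 105) - 54) + 59) + 1/2 = ((-116 - 54) + 59) + 1/2 = (-170 + 59) + 1/2 = -111 + 1/2 = -221/2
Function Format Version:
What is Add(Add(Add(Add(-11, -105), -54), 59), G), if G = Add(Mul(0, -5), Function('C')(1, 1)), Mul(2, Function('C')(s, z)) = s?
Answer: Rational(-221, 2) ≈ -110.50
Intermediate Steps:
Function('C')(s, z) = Mul(Rational(1, 2), s)
G = Rational(1, 2) (G = Add(Mul(0, -5), Mul(Rational(1, 2), 1)) = Add(0, Rational(1, 2)) = Rational(1, 2) ≈ 0.50000)
Add(Add(Add(Add(-11, -105), -54), 59), G) = Add(Add(Add(Add(-11, -105), -54), 59), Rational(1, 2)) = Add(Add(Add(-116, -54), 59), Rational(1, 2)) = Add(Add(-170, 59), Rational(1, 2)) = Add(-111, Rational(1, 2)) = Rational(-221, 2)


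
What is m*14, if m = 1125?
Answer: 15750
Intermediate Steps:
m*14 = 1125*14 = 15750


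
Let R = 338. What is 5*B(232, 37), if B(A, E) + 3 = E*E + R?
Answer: 8520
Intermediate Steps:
B(A, E) = 335 + E² (B(A, E) = -3 + (E*E + 338) = -3 + (E² + 338) = -3 + (338 + E²) = 335 + E²)
5*B(232, 37) = 5*(335 + 37²) = 5*(335 + 1369) = 5*1704 = 8520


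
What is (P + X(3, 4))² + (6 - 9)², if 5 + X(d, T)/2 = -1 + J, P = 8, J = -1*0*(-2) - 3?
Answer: 109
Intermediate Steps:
J = -3 (J = 0*(-2) - 3 = 0 - 3 = -3)
X(d, T) = -18 (X(d, T) = -10 + 2*(-1 - 3) = -10 + 2*(-4) = -10 - 8 = -18)
(P + X(3, 4))² + (6 - 9)² = (8 - 18)² + (6 - 9)² = (-10)² + (-3)² = 100 + 9 = 109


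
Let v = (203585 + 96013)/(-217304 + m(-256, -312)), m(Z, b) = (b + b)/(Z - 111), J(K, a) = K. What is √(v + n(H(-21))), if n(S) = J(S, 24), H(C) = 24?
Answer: √8992036414119585/19937486 ≈ 4.7562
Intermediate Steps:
m(Z, b) = 2*b/(-111 + Z) (m(Z, b) = (2*b)/(-111 + Z) = 2*b/(-111 + Z))
n(S) = S
v = -54976233/39874972 (v = (203585 + 96013)/(-217304 + 2*(-312)/(-111 - 256)) = 299598/(-217304 + 2*(-312)/(-367)) = 299598/(-217304 + 2*(-312)*(-1/367)) = 299598/(-217304 + 624/367) = 299598/(-79749944/367) = 299598*(-367/79749944) = -54976233/39874972 ≈ -1.3787)
√(v + n(H(-21))) = √(-54976233/39874972 + 24) = √(902023095/39874972) = √8992036414119585/19937486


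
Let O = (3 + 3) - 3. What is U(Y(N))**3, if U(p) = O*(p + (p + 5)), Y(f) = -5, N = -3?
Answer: -3375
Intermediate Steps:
O = 3 (O = 6 - 3 = 3)
U(p) = 15 + 6*p (U(p) = 3*(p + (p + 5)) = 3*(p + (5 + p)) = 3*(5 + 2*p) = 15 + 6*p)
U(Y(N))**3 = (15 + 6*(-5))**3 = (15 - 30)**3 = (-15)**3 = -3375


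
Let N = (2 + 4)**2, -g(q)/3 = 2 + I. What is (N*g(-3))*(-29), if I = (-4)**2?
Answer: 56376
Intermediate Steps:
I = 16
g(q) = -54 (g(q) = -3*(2 + 16) = -3*18 = -54)
N = 36 (N = 6**2 = 36)
(N*g(-3))*(-29) = (36*(-54))*(-29) = -1944*(-29) = 56376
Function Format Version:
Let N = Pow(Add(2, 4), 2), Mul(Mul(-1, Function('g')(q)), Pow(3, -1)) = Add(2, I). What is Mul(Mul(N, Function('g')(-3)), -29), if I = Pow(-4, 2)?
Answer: 56376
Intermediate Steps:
I = 16
Function('g')(q) = -54 (Function('g')(q) = Mul(-3, Add(2, 16)) = Mul(-3, 18) = -54)
N = 36 (N = Pow(6, 2) = 36)
Mul(Mul(N, Function('g')(-3)), -29) = Mul(Mul(36, -54), -29) = Mul(-1944, -29) = 56376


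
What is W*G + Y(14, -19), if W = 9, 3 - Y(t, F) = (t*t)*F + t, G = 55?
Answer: 4208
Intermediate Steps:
Y(t, F) = 3 - t - F*t² (Y(t, F) = 3 - ((t*t)*F + t) = 3 - (t²*F + t) = 3 - (F*t² + t) = 3 - (t + F*t²) = 3 + (-t - F*t²) = 3 - t - F*t²)
W*G + Y(14, -19) = 9*55 + (3 - 1*14 - 1*(-19)*14²) = 495 + (3 - 14 - 1*(-19)*196) = 495 + (3 - 14 + 3724) = 495 + 3713 = 4208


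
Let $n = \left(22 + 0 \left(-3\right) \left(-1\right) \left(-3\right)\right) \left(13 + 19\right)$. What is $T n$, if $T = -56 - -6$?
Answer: $-35200$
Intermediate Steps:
$T = -50$ ($T = -56 + 6 = -50$)
$n = 704$ ($n = \left(22 + 0 \cdot 3 \left(-3\right)\right) 32 = \left(22 + 0 \left(-9\right)\right) 32 = \left(22 + 0\right) 32 = 22 \cdot 32 = 704$)
$T n = \left(-50\right) 704 = -35200$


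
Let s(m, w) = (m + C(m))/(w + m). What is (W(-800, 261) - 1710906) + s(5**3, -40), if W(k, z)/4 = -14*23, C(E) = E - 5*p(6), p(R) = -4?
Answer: -29107244/17 ≈ -1.7122e+6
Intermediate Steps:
C(E) = 20 + E (C(E) = E - 5*(-4) = E + 20 = 20 + E)
W(k, z) = -1288 (W(k, z) = 4*(-14*23) = 4*(-322) = -1288)
s(m, w) = (20 + 2*m)/(m + w) (s(m, w) = (m + (20 + m))/(w + m) = (20 + 2*m)/(m + w))
(W(-800, 261) - 1710906) + s(5**3, -40) = (-1288 - 1710906) + 2*(10 + 5**3)/(5**3 - 40) = -1712194 + 2*(10 + 125)/(125 - 40) = -1712194 + 2*135/85 = -1712194 + 2*(1/85)*135 = -1712194 + 54/17 = -29107244/17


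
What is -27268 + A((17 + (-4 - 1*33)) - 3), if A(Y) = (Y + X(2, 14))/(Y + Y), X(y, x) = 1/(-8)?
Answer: -10034439/368 ≈ -27268.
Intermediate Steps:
X(y, x) = -1/8
A(Y) = (-1/8 + Y)/(2*Y) (A(Y) = (Y - 1/8)/(Y + Y) = (-1/8 + Y)/((2*Y)) = (-1/8 + Y)*(1/(2*Y)) = (-1/8 + Y)/(2*Y))
-27268 + A((17 + (-4 - 1*33)) - 3) = -27268 + (-1 + 8*((17 + (-4 - 1*33)) - 3))/(16*((17 + (-4 - 1*33)) - 3)) = -27268 + (-1 + 8*((17 + (-4 - 33)) - 3))/(16*((17 + (-4 - 33)) - 3)) = -27268 + (-1 + 8*((17 - 37) - 3))/(16*((17 - 37) - 3)) = -27268 + (-1 + 8*(-20 - 3))/(16*(-20 - 3)) = -27268 + (1/16)*(-1 + 8*(-23))/(-23) = -27268 + (1/16)*(-1/23)*(-1 - 184) = -27268 + (1/16)*(-1/23)*(-185) = -27268 + 185/368 = -10034439/368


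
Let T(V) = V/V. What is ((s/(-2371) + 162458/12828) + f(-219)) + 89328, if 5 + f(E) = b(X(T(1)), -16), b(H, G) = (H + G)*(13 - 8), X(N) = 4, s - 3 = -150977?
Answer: 1358636404417/15207594 ≈ 89339.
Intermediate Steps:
s = -150974 (s = 3 - 150977 = -150974)
T(V) = 1
b(H, G) = 5*G + 5*H (b(H, G) = (G + H)*5 = 5*G + 5*H)
f(E) = -65 (f(E) = -5 + (5*(-16) + 5*4) = -5 + (-80 + 20) = -5 - 60 = -65)
((s/(-2371) + 162458/12828) + f(-219)) + 89328 = ((-150974/(-2371) + 162458/12828) - 65) + 89328 = ((-150974*(-1/2371) + 162458*(1/12828)) - 65) + 89328 = ((150974/2371 + 81229/6414) - 65) + 89328 = (1160941195/15207594 - 65) + 89328 = 172447585/15207594 + 89328 = 1358636404417/15207594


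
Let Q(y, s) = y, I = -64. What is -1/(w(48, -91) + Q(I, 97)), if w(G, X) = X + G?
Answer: 1/107 ≈ 0.0093458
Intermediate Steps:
w(G, X) = G + X
-1/(w(48, -91) + Q(I, 97)) = -1/((48 - 91) - 64) = -1/(-43 - 64) = -1/(-107) = -1*(-1/107) = 1/107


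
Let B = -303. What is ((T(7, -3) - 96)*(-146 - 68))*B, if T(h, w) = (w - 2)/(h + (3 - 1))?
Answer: -18782566/3 ≈ -6.2609e+6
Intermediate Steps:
T(h, w) = (-2 + w)/(2 + h) (T(h, w) = (-2 + w)/(h + 2) = (-2 + w)/(2 + h))
((T(7, -3) - 96)*(-146 - 68))*B = (((-2 - 3)/(2 + 7) - 96)*(-146 - 68))*(-303) = ((-5/9 - 96)*(-214))*(-303) = -869/9*(-214)*(-303) = (185966/9)*(-303) = -18782566/3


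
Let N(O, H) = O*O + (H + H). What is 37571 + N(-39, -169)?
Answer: 38754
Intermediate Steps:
N(O, H) = O**2 + 2*H
37571 + N(-39, -169) = 37571 + ((-39)**2 + 2*(-169)) = 37571 + (1521 - 338) = 37571 + 1183 = 38754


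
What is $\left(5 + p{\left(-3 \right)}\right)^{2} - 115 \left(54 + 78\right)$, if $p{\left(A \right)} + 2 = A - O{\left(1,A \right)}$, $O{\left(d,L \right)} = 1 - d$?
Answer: $-15180$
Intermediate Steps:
$p{\left(A \right)} = -2 + A$ ($p{\left(A \right)} = -2 - \left(1 - 1 - A\right) = -2 + \left(A - \left(1 - 1\right)\right) = -2 + \left(A - 0\right) = -2 + \left(A + 0\right) = -2 + A$)
$\left(5 + p{\left(-3 \right)}\right)^{2} - 115 \left(54 + 78\right) = \left(5 - 5\right)^{2} - 115 \left(54 + 78\right) = \left(5 - 5\right)^{2} - 15180 = 0^{2} - 15180 = 0 - 15180 = -15180$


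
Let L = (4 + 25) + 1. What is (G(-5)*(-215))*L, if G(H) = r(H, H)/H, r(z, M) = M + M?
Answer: -12900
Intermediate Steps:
r(z, M) = 2*M
G(H) = 2 (G(H) = (2*H)/H = 2)
L = 30 (L = 29 + 1 = 30)
(G(-5)*(-215))*L = (2*(-215))*30 = -430*30 = -12900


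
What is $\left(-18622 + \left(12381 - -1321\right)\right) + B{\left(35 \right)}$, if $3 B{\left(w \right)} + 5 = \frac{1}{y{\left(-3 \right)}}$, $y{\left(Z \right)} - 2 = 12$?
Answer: $- \frac{68903}{14} \approx -4921.6$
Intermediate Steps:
$y{\left(Z \right)} = 14$ ($y{\left(Z \right)} = 2 + 12 = 14$)
$B{\left(w \right)} = - \frac{23}{14}$ ($B{\left(w \right)} = - \frac{5}{3} + \frac{1}{3 \cdot 14} = - \frac{5}{3} + \frac{1}{3} \cdot \frac{1}{14} = - \frac{5}{3} + \frac{1}{42} = - \frac{23}{14}$)
$\left(-18622 + \left(12381 - -1321\right)\right) + B{\left(35 \right)} = \left(-18622 + \left(12381 - -1321\right)\right) - \frac{23}{14} = \left(-18622 + \left(12381 + 1321\right)\right) - \frac{23}{14} = \left(-18622 + 13702\right) - \frac{23}{14} = -4920 - \frac{23}{14} = - \frac{68903}{14}$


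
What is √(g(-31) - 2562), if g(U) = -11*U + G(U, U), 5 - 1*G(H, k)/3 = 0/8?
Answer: I*√2206 ≈ 46.968*I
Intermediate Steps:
G(H, k) = 15 (G(H, k) = 15 - 0/8 = 15 - 3*0 = 15 + 0 = 15)
g(U) = 15 - 11*U (g(U) = -11*U + 15 = 15 - 11*U)
√(g(-31) - 2562) = √((15 - 11*(-31)) - 2562) = √((15 + 341) - 2562) = √(356 - 2562) = √(-2206) = I*√2206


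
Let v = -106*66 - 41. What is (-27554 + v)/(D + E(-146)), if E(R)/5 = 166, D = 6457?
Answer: -34591/7287 ≈ -4.7469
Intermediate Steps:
E(R) = 830 (E(R) = 5*166 = 830)
v = -7037 (v = -6996 - 41 = -7037)
(-27554 + v)/(D + E(-146)) = (-27554 - 7037)/(6457 + 830) = -34591/7287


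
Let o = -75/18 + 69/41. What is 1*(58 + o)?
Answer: 13657/246 ≈ 55.516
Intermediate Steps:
o = -611/246 (o = -75*1/18 + 69*(1/41) = -25/6 + 69/41 = -611/246 ≈ -2.4837)
1*(58 + o) = 1*(58 - 611/246) = 1*(13657/246) = 13657/246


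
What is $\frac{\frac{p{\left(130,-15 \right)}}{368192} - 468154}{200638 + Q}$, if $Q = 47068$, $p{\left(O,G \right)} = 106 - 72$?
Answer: $- \frac{86185278767}{45601683776} \approx -1.89$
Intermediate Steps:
$p{\left(O,G \right)} = 34$
$\frac{\frac{p{\left(130,-15 \right)}}{368192} - 468154}{200638 + Q} = \frac{\frac{34}{368192} - 468154}{200638 + 47068} = \frac{34 \cdot \frac{1}{368192} - 468154}{247706} = \left(\frac{17}{184096} - 468154\right) \frac{1}{247706} = \left(- \frac{86185278767}{184096}\right) \frac{1}{247706} = - \frac{86185278767}{45601683776}$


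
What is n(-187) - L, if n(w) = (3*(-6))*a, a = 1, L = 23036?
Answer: -23054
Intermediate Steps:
n(w) = -18 (n(w) = (3*(-6))*1 = -18*1 = -18)
n(-187) - L = -18 - 1*23036 = -18 - 23036 = -23054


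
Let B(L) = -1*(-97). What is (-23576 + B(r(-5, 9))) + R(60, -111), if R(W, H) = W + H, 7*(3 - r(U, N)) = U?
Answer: -23530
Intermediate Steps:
r(U, N) = 3 - U/7
R(W, H) = H + W
B(L) = 97
(-23576 + B(r(-5, 9))) + R(60, -111) = (-23576 + 97) + (-111 + 60) = -23479 - 51 = -23530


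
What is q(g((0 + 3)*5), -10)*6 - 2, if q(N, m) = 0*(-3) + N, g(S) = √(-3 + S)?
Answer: -2 + 12*√3 ≈ 18.785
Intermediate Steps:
q(N, m) = N (q(N, m) = 0 + N = N)
q(g((0 + 3)*5), -10)*6 - 2 = √(-3 + (0 + 3)*5)*6 - 2 = √(-3 + 3*5)*6 - 2 = √(-3 + 15)*6 - 2 = √12*6 - 2 = (2*√3)*6 - 2 = 12*√3 - 2 = -2 + 12*√3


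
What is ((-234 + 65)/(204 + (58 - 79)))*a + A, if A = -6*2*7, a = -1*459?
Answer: 20733/61 ≈ 339.89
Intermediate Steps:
a = -459
A = -84 (A = -12*7 = -84)
((-234 + 65)/(204 + (58 - 79)))*a + A = ((-234 + 65)/(204 + (58 - 79)))*(-459) - 84 = -169/(204 - 21)*(-459) - 84 = -169/183*(-459) - 84 = 25857/61 - 84 = 20733/61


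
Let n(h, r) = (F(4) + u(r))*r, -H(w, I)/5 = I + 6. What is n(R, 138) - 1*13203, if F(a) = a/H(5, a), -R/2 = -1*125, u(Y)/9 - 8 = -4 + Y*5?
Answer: 21218349/25 ≈ 8.4873e+5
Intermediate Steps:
u(Y) = 36 + 45*Y (u(Y) = 72 + 9*(-4 + Y*5) = 72 + 9*(-4 + 5*Y) = 72 + (-36 + 45*Y) = 36 + 45*Y)
H(w, I) = -30 - 5*I (H(w, I) = -5*(I + 6) = -5*(6 + I) = -30 - 5*I)
R = 250 (R = -(-2)*125 = -2*(-125) = 250)
F(a) = a/(-30 - 5*a)
n(h, r) = r*(898/25 + 45*r) (n(h, r) = (-1*4/(30 + 5*4) + (36 + 45*r))*r = (-1*4/(30 + 20) + (36 + 45*r))*r = (-1*4/50 + (36 + 45*r))*r = (-1*4*1/50 + (36 + 45*r))*r = (-2/25 + (36 + 45*r))*r = (898/25 + 45*r)*r = r*(898/25 + 45*r))
n(R, 138) - 1*13203 = (1/25)*138*(898 + 1125*138) - 1*13203 = (1/25)*138*(898 + 155250) - 13203 = (1/25)*138*156148 - 13203 = 21548424/25 - 13203 = 21218349/25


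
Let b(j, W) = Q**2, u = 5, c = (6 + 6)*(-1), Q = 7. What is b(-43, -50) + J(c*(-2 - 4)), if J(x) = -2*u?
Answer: 39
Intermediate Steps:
c = -12 (c = 12*(-1) = -12)
b(j, W) = 49 (b(j, W) = 7**2 = 49)
J(x) = -10 (J(x) = -2*5 = -10)
b(-43, -50) + J(c*(-2 - 4)) = 49 - 10 = 39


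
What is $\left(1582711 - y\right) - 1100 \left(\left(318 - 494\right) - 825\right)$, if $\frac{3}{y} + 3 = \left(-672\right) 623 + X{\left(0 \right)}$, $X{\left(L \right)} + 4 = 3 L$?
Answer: $\frac{1123612364696}{418663} \approx 2.6838 \cdot 10^{6}$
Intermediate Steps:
$X{\left(L \right)} = -4 + 3 L$
$y = - \frac{3}{418663}$ ($y = \frac{3}{-3 + \left(\left(-672\right) 623 + \left(-4 + 3 \cdot 0\right)\right)} = \frac{3}{-3 + \left(-418656 + \left(-4 + 0\right)\right)} = \frac{3}{-3 - 418660} = \frac{3}{-418663} = 3 \left(- \frac{1}{418663}\right) = - \frac{3}{418663} \approx -7.1657 \cdot 10^{-6}$)
$\left(1582711 - y\right) - 1100 \left(\left(318 - 494\right) - 825\right) = \left(1582711 - - \frac{3}{418663}\right) - 1100 \left(\left(318 - 494\right) - 825\right) = \left(1582711 + \frac{3}{418663}\right) - 1100 \left(-176 - 825\right) = \frac{662622535396}{418663} - -1101100 = \frac{662622535396}{418663} + 1101100 = \frac{1123612364696}{418663}$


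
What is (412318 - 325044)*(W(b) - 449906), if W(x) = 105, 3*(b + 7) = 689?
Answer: -39255932474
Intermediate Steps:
b = 668/3 (b = -7 + (1/3)*689 = -7 + 689/3 = 668/3 ≈ 222.67)
(412318 - 325044)*(W(b) - 449906) = (412318 - 325044)*(105 - 449906) = 87274*(-449801) = -39255932474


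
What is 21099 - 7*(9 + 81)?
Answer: 20469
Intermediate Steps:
21099 - 7*(9 + 81) = 21099 - 7*90 = 21099 - 1*630 = 21099 - 630 = 20469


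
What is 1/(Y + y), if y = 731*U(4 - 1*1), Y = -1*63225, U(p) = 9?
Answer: -1/56646 ≈ -1.7654e-5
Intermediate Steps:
Y = -63225
y = 6579 (y = 731*9 = 6579)
1/(Y + y) = 1/(-63225 + 6579) = 1/(-56646) = -1/56646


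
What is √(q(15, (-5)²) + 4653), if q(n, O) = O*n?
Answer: 2*√1257 ≈ 70.908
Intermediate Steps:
√(q(15, (-5)²) + 4653) = √((-5)²*15 + 4653) = √(25*15 + 4653) = √(375 + 4653) = √5028 = 2*√1257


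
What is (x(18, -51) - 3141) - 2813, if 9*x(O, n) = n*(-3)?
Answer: -5937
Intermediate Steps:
x(O, n) = -n/3 (x(O, n) = (n*(-3))/9 = (-3*n)/9 = -n/3)
(x(18, -51) - 3141) - 2813 = (-⅓*(-51) - 3141) - 2813 = (17 - 3141) - 2813 = -3124 - 2813 = -5937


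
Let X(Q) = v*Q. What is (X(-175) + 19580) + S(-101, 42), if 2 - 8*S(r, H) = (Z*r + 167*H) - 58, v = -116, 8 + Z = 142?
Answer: 81405/2 ≈ 40703.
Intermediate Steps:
Z = 134 (Z = -8 + 142 = 134)
S(r, H) = 15/2 - 167*H/8 - 67*r/4 (S(r, H) = ¼ - ((134*r + 167*H) - 58)/8 = ¼ - (-58 + 134*r + 167*H)/8 = ¼ + (29/4 - 167*H/8 - 67*r/4) = 15/2 - 167*H/8 - 67*r/4)
X(Q) = -116*Q
(X(-175) + 19580) + S(-101, 42) = (-116*(-175) + 19580) + (15/2 - 167/8*42 - 67/4*(-101)) = (20300 + 19580) + (15/2 - 3507/4 + 6767/4) = 39880 + 1645/2 = 81405/2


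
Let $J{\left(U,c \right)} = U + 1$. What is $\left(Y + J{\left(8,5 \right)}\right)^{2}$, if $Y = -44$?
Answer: $1225$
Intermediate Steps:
$J{\left(U,c \right)} = 1 + U$
$\left(Y + J{\left(8,5 \right)}\right)^{2} = \left(-44 + \left(1 + 8\right)\right)^{2} = \left(-44 + 9\right)^{2} = \left(-35\right)^{2} = 1225$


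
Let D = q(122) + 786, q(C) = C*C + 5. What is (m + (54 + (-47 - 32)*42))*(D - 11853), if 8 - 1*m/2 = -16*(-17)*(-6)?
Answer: 61152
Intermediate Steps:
m = 3280 (m = 16 - 2*(-16*(-17))*(-6) = 16 - 544*(-6) = 16 - 2*(-1632) = 16 + 3264 = 3280)
q(C) = 5 + C² (q(C) = C² + 5 = 5 + C²)
D = 15675 (D = (5 + 122²) + 786 = (5 + 14884) + 786 = 14889 + 786 = 15675)
(m + (54 + (-47 - 32)*42))*(D - 11853) = (3280 + (54 + (-47 - 32)*42))*(15675 - 11853) = (3280 + (54 - 79*42))*3822 = (3280 + (54 - 3318))*3822 = (3280 - 3264)*3822 = 16*3822 = 61152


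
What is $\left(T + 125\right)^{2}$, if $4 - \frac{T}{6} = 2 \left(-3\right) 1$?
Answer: $34225$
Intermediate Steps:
$T = 60$ ($T = 24 - 6 \cdot 2 \left(-3\right) 1 = 24 - 6 \left(\left(-6\right) 1\right) = 24 - -36 = 24 + 36 = 60$)
$\left(T + 125\right)^{2} = \left(60 + 125\right)^{2} = 185^{2} = 34225$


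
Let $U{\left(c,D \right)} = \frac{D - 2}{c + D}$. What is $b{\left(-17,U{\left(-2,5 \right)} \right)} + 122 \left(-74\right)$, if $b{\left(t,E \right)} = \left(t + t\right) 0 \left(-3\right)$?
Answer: $-9028$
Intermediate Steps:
$U{\left(c,D \right)} = \frac{-2 + D}{D + c}$
$b{\left(t,E \right)} = 0$ ($b{\left(t,E \right)} = 2 t 0 = 0$)
$b{\left(-17,U{\left(-2,5 \right)} \right)} + 122 \left(-74\right) = 0 + 122 \left(-74\right) = 0 - 9028 = -9028$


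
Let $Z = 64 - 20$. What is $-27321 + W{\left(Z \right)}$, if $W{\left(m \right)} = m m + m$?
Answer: $-25341$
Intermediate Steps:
$Z = 44$
$W{\left(m \right)} = m + m^{2}$ ($W{\left(m \right)} = m^{2} + m = m + m^{2}$)
$-27321 + W{\left(Z \right)} = -27321 + 44 \left(1 + 44\right) = -27321 + 44 \cdot 45 = -27321 + 1980 = -25341$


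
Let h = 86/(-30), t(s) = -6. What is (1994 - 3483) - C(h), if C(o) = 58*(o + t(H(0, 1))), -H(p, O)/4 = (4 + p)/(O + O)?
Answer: -14621/15 ≈ -974.73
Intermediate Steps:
H(p, O) = -2*(4 + p)/O (H(p, O) = -4*(4 + p)/(O + O) = -4*(4 + p)/(2*O) = -4*(4 + p)*1/(2*O) = -2*(4 + p)/O)
h = -43/15 (h = 86*(-1/30) = -43/15 ≈ -2.8667)
C(o) = -348 + 58*o (C(o) = 58*(o - 6) = 58*(-6 + o) = -348 + 58*o)
(1994 - 3483) - C(h) = (1994 - 3483) - (-348 + 58*(-43/15)) = -1489 - (-348 - 2494/15) = -1489 - 1*(-7714/15) = -1489 + 7714/15 = -14621/15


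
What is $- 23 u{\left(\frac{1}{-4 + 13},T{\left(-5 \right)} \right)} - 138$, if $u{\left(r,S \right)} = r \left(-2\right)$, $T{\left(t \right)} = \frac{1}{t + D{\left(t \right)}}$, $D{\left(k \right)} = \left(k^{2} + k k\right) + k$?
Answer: $- \frac{1196}{9} \approx -132.89$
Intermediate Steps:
$D{\left(k \right)} = k + 2 k^{2}$ ($D{\left(k \right)} = \left(k^{2} + k^{2}\right) + k = 2 k^{2} + k = k + 2 k^{2}$)
$T{\left(t \right)} = \frac{1}{t + t \left(1 + 2 t\right)}$
$u{\left(r,S \right)} = - 2 r$
$- 23 u{\left(\frac{1}{-4 + 13},T{\left(-5 \right)} \right)} - 138 = - 23 \left(- \frac{2}{-4 + 13}\right) - 138 = - 23 \left(- \frac{2}{9}\right) - 138 = - 23 \left(\left(-2\right) \frac{1}{9}\right) - 138 = \left(-23\right) \left(- \frac{2}{9}\right) - 138 = \frac{46}{9} - 138 = - \frac{1196}{9}$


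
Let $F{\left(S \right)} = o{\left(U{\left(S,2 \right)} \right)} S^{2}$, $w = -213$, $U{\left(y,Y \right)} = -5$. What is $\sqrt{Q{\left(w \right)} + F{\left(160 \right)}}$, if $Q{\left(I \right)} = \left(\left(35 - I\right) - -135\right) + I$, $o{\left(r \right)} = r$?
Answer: $i \sqrt{127830} \approx 357.53 i$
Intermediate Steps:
$Q{\left(I \right)} = 170$ ($Q{\left(I \right)} = \left(\left(35 - I\right) + 135\right) + I = \left(170 - I\right) + I = 170$)
$F{\left(S \right)} = - 5 S^{2}$
$\sqrt{Q{\left(w \right)} + F{\left(160 \right)}} = \sqrt{170 - 5 \cdot 160^{2}} = \sqrt{170 - 128000} = \sqrt{-127830} = i \sqrt{127830}$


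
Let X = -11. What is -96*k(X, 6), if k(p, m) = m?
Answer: -576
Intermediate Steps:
-96*k(X, 6) = -96*6 = -576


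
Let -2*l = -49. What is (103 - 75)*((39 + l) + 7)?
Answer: 1974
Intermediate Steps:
l = 49/2 (l = -½*(-49) = 49/2 ≈ 24.500)
(103 - 75)*((39 + l) + 7) = (103 - 75)*((39 + 49/2) + 7) = 28*(127/2 + 7) = 28*(141/2) = 1974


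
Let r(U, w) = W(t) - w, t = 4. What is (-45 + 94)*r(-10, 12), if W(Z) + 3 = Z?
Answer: -539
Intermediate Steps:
W(Z) = -3 + Z
r(U, w) = 1 - w (r(U, w) = (-3 + 4) - w = 1 - w)
(-45 + 94)*r(-10, 12) = (-45 + 94)*(1 - 1*12) = 49*(1 - 12) = 49*(-11) = -539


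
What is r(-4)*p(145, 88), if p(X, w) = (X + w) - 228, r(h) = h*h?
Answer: 80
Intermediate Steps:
r(h) = h**2
p(X, w) = -228 + X + w
r(-4)*p(145, 88) = (-4)**2*(-228 + 145 + 88) = 16*5 = 80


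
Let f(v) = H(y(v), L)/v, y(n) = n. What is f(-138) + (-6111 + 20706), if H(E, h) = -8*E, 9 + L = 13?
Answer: 14587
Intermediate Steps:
L = 4 (L = -9 + 13 = 4)
f(v) = -8 (f(v) = (-8*v)/v = -8)
f(-138) + (-6111 + 20706) = -8 + (-6111 + 20706) = -8 + 14595 = 14587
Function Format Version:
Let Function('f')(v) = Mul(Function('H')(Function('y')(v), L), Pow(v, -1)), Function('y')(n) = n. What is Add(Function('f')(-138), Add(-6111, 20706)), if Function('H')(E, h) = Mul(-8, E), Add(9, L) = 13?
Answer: 14587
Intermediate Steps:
L = 4 (L = Add(-9, 13) = 4)
Function('f')(v) = -8 (Function('f')(v) = Mul(Mul(-8, v), Pow(v, -1)) = -8)
Add(Function('f')(-138), Add(-6111, 20706)) = Add(-8, Add(-6111, 20706)) = Add(-8, 14595) = 14587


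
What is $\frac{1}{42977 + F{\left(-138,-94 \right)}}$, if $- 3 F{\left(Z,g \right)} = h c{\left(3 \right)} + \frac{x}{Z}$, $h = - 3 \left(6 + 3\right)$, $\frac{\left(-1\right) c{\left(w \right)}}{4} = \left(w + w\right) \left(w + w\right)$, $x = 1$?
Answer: $\frac{414}{17255935} \approx 2.3992 \cdot 10^{-5}$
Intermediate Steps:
$c{\left(w \right)} = - 16 w^{2}$ ($c{\left(w \right)} = - 4 \left(w + w\right) \left(w + w\right) = - 4 \cdot 2 w 2 w = - 4 \cdot 4 w^{2} = - 16 w^{2}$)
$h = -27$ ($h = \left(-3\right) 9 = -27$)
$F{\left(Z,g \right)} = -1296 - \frac{1}{3 Z}$ ($F{\left(Z,g \right)} = - \frac{- 27 \left(- 16 \cdot 3^{2}\right) + 1 \frac{1}{Z}}{3} = - \frac{- 27 \left(\left(-16\right) 9\right) + \frac{1}{Z}}{3} = - \frac{\left(-27\right) \left(-144\right) + \frac{1}{Z}}{3} = - \frac{3888 + \frac{1}{Z}}{3} = -1296 - \frac{1}{3 Z}$)
$\frac{1}{42977 + F{\left(-138,-94 \right)}} = \frac{1}{42977 - \left(1296 + \frac{1}{3 \left(-138\right)}\right)} = \frac{1}{42977 - \frac{536543}{414}} = \frac{1}{\frac{17255935}{414}} = \frac{414}{17255935}$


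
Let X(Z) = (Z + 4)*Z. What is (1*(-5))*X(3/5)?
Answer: -69/5 ≈ -13.800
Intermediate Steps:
X(Z) = Z*(4 + Z) (X(Z) = (4 + Z)*Z = Z*(4 + Z))
(1*(-5))*X(3/5) = (1*(-5))*((3/5)*(4 + 3/5)) = -5*3*(1/5)*(4 + 3*(1/5)) = -3*(4 + 3/5) = -3*23/5 = -5*69/25 = -69/5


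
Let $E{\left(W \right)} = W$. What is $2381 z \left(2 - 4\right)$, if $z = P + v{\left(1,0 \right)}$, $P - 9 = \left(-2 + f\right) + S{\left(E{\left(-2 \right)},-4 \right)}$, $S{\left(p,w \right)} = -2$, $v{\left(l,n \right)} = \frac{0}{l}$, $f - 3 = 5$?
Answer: $-61906$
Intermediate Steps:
$f = 8$ ($f = 3 + 5 = 8$)
$v{\left(l,n \right)} = 0$
$P = 13$ ($P = 9 + \left(\left(-2 + 8\right) - 2\right) = 9 + \left(6 - 2\right) = 9 + 4 = 13$)
$z = 13$ ($z = 13 + 0 = 13$)
$2381 z \left(2 - 4\right) = 2381 \cdot 13 \left(2 - 4\right) = 2381 \cdot 13 \left(-2\right) = 2381 \left(-26\right) = -61906$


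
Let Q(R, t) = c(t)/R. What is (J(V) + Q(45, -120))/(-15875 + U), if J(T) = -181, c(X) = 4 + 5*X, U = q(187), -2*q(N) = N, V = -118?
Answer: 17482/1437165 ≈ 0.012164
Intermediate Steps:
q(N) = -N/2
U = -187/2 (U = -½*187 = -187/2 ≈ -93.500)
Q(R, t) = (4 + 5*t)/R
(J(V) + Q(45, -120))/(-15875 + U) = (-181 + (4 + 5*(-120))/45)/(-15875 - 187/2) = (-181 + (4 - 600)/45)/(-31937/2) = (-181 + (1/45)*(-596))*(-2/31937) = (-181 - 596/45)*(-2/31937) = -8741/45*(-2/31937) = 17482/1437165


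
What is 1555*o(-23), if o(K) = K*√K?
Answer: -35765*I*√23 ≈ -1.7152e+5*I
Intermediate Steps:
o(K) = K^(3/2)
1555*o(-23) = 1555*(-23)^(3/2) = 1555*(-23*I*√23) = -35765*I*√23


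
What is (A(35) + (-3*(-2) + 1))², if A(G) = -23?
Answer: 256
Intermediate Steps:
(A(35) + (-3*(-2) + 1))² = (-23 + (-3*(-2) + 1))² = (-23 + (6 + 1))² = (-23 + 7)² = (-16)² = 256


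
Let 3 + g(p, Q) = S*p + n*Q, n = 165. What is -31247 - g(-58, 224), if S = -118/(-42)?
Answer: -1428862/21 ≈ -68041.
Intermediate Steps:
S = 59/21 (S = -118*(-1/42) = 59/21 ≈ 2.8095)
g(p, Q) = -3 + 165*Q + 59*p/21 (g(p, Q) = -3 + (59*p/21 + 165*Q) = -3 + (165*Q + 59*p/21) = -3 + 165*Q + 59*p/21)
-31247 - g(-58, 224) = -31247 - (-3 + 165*224 + (59/21)*(-58)) = -31247 - (-3 + 36960 - 3422/21) = -31247 - 1*772675/21 = -31247 - 772675/21 = -1428862/21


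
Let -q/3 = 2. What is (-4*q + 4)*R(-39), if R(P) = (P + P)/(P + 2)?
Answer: 2184/37 ≈ 59.027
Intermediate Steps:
q = -6 (q = -3*2 = -6)
R(P) = 2*P/(2 + P) (R(P) = (2*P)/(2 + P) = 2*P/(2 + P))
(-4*q + 4)*R(-39) = (-4*(-6) + 4)*(2*(-39)/(2 - 39)) = (24 + 4)*(2*(-39)/(-37)) = 28*(2*(-39)*(-1/37)) = 28*(78/37) = 2184/37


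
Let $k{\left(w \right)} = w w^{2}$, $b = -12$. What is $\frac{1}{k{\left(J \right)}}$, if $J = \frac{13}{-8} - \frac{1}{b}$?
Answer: $- \frac{13824}{50653} \approx -0.27292$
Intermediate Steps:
$J = - \frac{37}{24}$ ($J = \frac{13}{-8} - \frac{1}{-12} = 13 \left(- \frac{1}{8}\right) - - \frac{1}{12} = - \frac{13}{8} + \frac{1}{12} = - \frac{37}{24} \approx -1.5417$)
$k{\left(w \right)} = w^{3}$
$\frac{1}{k{\left(J \right)}} = \frac{1}{\left(- \frac{37}{24}\right)^{3}} = \frac{1}{- \frac{50653}{13824}} = - \frac{13824}{50653}$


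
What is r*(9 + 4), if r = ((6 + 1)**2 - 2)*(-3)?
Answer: -1833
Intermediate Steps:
r = -141 (r = (7**2 - 2)*(-3) = (49 - 2)*(-3) = 47*(-3) = -141)
r*(9 + 4) = -141*(9 + 4) = -141*13 = -1833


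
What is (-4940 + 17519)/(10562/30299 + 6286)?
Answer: 381131121/190470076 ≈ 2.0010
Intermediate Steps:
(-4940 + 17519)/(10562/30299 + 6286) = 12579/(10562*(1/30299) + 6286) = 12579/(10562/30299 + 6286) = 12579/(190470076/30299) = 12579*(30299/190470076) = 381131121/190470076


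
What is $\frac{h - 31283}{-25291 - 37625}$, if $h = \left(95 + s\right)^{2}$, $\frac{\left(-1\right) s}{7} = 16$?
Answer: $\frac{15497}{31458} \approx 0.49263$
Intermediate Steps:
$s = -112$ ($s = \left(-7\right) 16 = -112$)
$h = 289$ ($h = \left(95 - 112\right)^{2} = \left(-17\right)^{2} = 289$)
$\frac{h - 31283}{-25291 - 37625} = \frac{289 - 31283}{-25291 - 37625} = - \frac{30994}{-62916} = \left(-30994\right) \left(- \frac{1}{62916}\right) = \frac{15497}{31458}$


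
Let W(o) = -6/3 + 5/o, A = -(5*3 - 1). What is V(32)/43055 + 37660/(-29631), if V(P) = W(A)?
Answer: -3243042289/2551525410 ≈ -1.2710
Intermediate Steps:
A = -14 (A = -(15 - 1) = -1*14 = -14)
W(o) = -2 + 5/o (W(o) = -6*⅓ + 5/o = -2 + 5/o)
V(P) = -33/14 (V(P) = -2 + 5/(-14) = -2 + 5*(-1/14) = -2 - 5/14 = -33/14)
V(32)/43055 + 37660/(-29631) = -33/14/43055 + 37660/(-29631) = -33/14*1/43055 + 37660*(-1/29631) = -33/602770 - 5380/4233 = -3243042289/2551525410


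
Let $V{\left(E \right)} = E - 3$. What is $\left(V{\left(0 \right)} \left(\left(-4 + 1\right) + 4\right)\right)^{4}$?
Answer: $81$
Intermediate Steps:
$V{\left(E \right)} = -3 + E$ ($V{\left(E \right)} = E - 3 = -3 + E$)
$\left(V{\left(0 \right)} \left(\left(-4 + 1\right) + 4\right)\right)^{4} = \left(\left(-3 + 0\right) \left(\left(-4 + 1\right) + 4\right)\right)^{4} = \left(- 3 \left(-3 + 4\right)\right)^{4} = \left(\left(-3\right) 1\right)^{4} = \left(-3\right)^{4} = 81$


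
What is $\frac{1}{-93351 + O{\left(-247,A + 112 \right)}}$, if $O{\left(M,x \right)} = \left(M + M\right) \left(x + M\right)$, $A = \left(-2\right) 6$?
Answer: $- \frac{1}{20733} \approx -4.8232 \cdot 10^{-5}$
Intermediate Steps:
$A = -12$
$O{\left(M,x \right)} = 2 M \left(M + x\right)$
$\frac{1}{-93351 + O{\left(-247,A + 112 \right)}} = \frac{1}{-93351 + 2 \left(-247\right) \left(-247 + \left(-12 + 112\right)\right)} = \frac{1}{-93351 + 2 \left(-247\right) \left(-247 + 100\right)} = \frac{1}{-93351 + 2 \left(-247\right) \left(-147\right)} = \frac{1}{-93351 + 72618} = \frac{1}{-20733} = - \frac{1}{20733}$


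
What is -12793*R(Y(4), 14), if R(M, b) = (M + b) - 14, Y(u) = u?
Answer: -51172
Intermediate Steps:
R(M, b) = -14 + M + b
-12793*R(Y(4), 14) = -12793*(-14 + 4 + 14) = -12793*4 = -51172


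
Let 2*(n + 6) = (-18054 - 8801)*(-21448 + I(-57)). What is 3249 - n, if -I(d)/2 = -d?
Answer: -289520500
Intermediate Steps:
I(d) = 2*d (I(d) = -(-2)*d = 2*d)
n = 289523749 (n = -6 + ((-18054 - 8801)*(-21448 + 2*(-57)))/2 = -6 + (-26855*(-21448 - 114))/2 = -6 + (-26855*(-21562))/2 = -6 + (1/2)*579047510 = -6 + 289523755 = 289523749)
3249 - n = 3249 - 1*289523749 = 3249 - 289523749 = -289520500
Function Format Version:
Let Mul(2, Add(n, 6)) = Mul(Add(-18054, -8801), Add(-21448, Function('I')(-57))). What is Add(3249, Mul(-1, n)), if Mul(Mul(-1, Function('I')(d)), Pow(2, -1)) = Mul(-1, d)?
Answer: -289520500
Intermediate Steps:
Function('I')(d) = Mul(2, d) (Function('I')(d) = Mul(-2, Mul(-1, d)) = Mul(2, d))
n = 289523749 (n = Add(-6, Mul(Rational(1, 2), Mul(Add(-18054, -8801), Add(-21448, Mul(2, -57))))) = Add(-6, Mul(Rational(1, 2), Mul(-26855, Add(-21448, -114)))) = Add(-6, Mul(Rational(1, 2), Mul(-26855, -21562))) = Add(-6, Mul(Rational(1, 2), 579047510)) = Add(-6, 289523755) = 289523749)
Add(3249, Mul(-1, n)) = Add(3249, Mul(-1, 289523749)) = Add(3249, -289523749) = -289520500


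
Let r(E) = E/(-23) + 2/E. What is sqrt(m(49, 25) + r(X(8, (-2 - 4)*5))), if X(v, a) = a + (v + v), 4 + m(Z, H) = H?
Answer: 24*sqrt(966)/161 ≈ 4.6331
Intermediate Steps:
m(Z, H) = -4 + H
X(v, a) = a + 2*v
r(E) = 2/E - E/23 (r(E) = E*(-1/23) + 2/E = -E/23 + 2/E = 2/E - E/23)
sqrt(m(49, 25) + r(X(8, (-2 - 4)*5))) = sqrt((-4 + 25) + (2/((-2 - 4)*5 + 2*8) - ((-2 - 4)*5 + 2*8)/23)) = sqrt(21 + (2/(-6*5 + 16) - (-6*5 + 16)/23)) = sqrt(21 + (2/(-30 + 16) - (-30 + 16)/23)) = sqrt(21 + (2/(-14) - 1/23*(-14))) = sqrt(21 + (2*(-1/14) + 14/23)) = sqrt(21 + (-1/7 + 14/23)) = sqrt(21 + 75/161) = sqrt(3456/161) = 24*sqrt(966)/161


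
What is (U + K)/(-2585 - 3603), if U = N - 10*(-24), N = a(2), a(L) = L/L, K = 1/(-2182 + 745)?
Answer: -86579/2223039 ≈ -0.038946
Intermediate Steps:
K = -1/1437 (K = 1/(-1437) = -1/1437 ≈ -0.00069589)
a(L) = 1
N = 1
U = 241 (U = 1 - 10*(-24) = 1 + 240 = 241)
(U + K)/(-2585 - 3603) = (241 - 1/1437)/(-2585 - 3603) = (346316/1437)/(-6188) = (346316/1437)*(-1/6188) = -86579/2223039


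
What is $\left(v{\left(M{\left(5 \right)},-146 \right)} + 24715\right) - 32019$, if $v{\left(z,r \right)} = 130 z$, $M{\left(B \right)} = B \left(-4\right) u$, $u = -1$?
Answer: $-4704$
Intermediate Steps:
$M{\left(B \right)} = 4 B$ ($M{\left(B \right)} = B \left(-4\right) \left(-1\right) = - 4 B \left(-1\right) = 4 B$)
$\left(v{\left(M{\left(5 \right)},-146 \right)} + 24715\right) - 32019 = \left(130 \cdot 4 \cdot 5 + 24715\right) - 32019 = \left(130 \cdot 20 + 24715\right) - 32019 = \left(2600 + 24715\right) - 32019 = 27315 - 32019 = -4704$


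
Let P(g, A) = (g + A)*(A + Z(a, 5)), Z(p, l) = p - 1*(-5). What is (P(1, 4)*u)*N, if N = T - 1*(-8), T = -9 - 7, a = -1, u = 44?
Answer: -14080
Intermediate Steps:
Z(p, l) = 5 + p (Z(p, l) = p + 5 = 5 + p)
T = -16
P(g, A) = (4 + A)*(A + g) (P(g, A) = (g + A)*(A + (5 - 1)) = (A + g)*(A + 4) = (A + g)*(4 + A) = (4 + A)*(A + g))
N = -8 (N = -16 - 1*(-8) = -16 + 8 = -8)
(P(1, 4)*u)*N = ((4² + 4*4 + 4*1 + 4*1)*44)*(-8) = ((16 + 16 + 4 + 4)*44)*(-8) = (40*44)*(-8) = 1760*(-8) = -14080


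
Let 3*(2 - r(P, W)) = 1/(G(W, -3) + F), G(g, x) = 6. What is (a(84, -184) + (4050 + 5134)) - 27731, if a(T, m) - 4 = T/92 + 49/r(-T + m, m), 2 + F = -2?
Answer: -4684386/253 ≈ -18515.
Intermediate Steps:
F = -4 (F = -2 - 2 = -4)
r(P, W) = 11/6 (r(P, W) = 2 - 1/(3*(6 - 4)) = 2 - 1/3/2 = 2 - 1/3*1/2 = 2 - 1/6 = 11/6)
a(T, m) = 338/11 + T/92 (a(T, m) = 4 + (T/92 + 49/(11/6)) = 4 + (T*(1/92) + 49*(6/11)) = 4 + (T/92 + 294/11) = 4 + (294/11 + T/92) = 338/11 + T/92)
(a(84, -184) + (4050 + 5134)) - 27731 = ((338/11 + (1/92)*84) + (4050 + 5134)) - 27731 = ((338/11 + 21/23) + 9184) - 27731 = (8005/253 + 9184) - 27731 = 2331557/253 - 27731 = -4684386/253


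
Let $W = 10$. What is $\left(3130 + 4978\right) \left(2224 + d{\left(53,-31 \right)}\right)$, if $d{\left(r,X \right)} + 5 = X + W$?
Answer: $17821384$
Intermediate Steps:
$d{\left(r,X \right)} = 5 + X$ ($d{\left(r,X \right)} = -5 + \left(X + 10\right) = -5 + \left(10 + X\right) = 5 + X$)
$\left(3130 + 4978\right) \left(2224 + d{\left(53,-31 \right)}\right) = \left(3130 + 4978\right) \left(2224 + \left(5 - 31\right)\right) = 8108 \left(2224 - 26\right) = 8108 \cdot 2198 = 17821384$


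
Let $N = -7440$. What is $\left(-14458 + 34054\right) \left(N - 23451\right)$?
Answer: $-605340036$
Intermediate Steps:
$\left(-14458 + 34054\right) \left(N - 23451\right) = \left(-14458 + 34054\right) \left(-7440 - 23451\right) = 19596 \left(-30891\right) = -605340036$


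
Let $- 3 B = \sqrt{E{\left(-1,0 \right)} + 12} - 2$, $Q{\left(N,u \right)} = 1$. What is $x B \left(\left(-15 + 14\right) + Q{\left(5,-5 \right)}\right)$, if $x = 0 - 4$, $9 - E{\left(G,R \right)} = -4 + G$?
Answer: $0$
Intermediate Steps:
$E{\left(G,R \right)} = 13 - G$ ($E{\left(G,R \right)} = 9 - \left(-4 + G\right) = 13 - G$)
$x = -4$ ($x = 0 - 4 = -4$)
$B = \frac{2}{3} - \frac{\sqrt{26}}{3}$ ($B = - \frac{\sqrt{\left(13 - -1\right) + 12} - 2}{3} = - \frac{\sqrt{\left(13 + 1\right) + 12} - 2}{3} = - \frac{\sqrt{14 + 12} - 2}{3} = - \frac{\sqrt{26} - 2}{3} = - \frac{-2 + \sqrt{26}}{3} = \frac{2}{3} - \frac{\sqrt{26}}{3} \approx -1.033$)
$x B \left(\left(-15 + 14\right) + Q{\left(5,-5 \right)}\right) = - 4 \left(\frac{2}{3} - \frac{\sqrt{26}}{3}\right) \left(\left(-15 + 14\right) + 1\right) = \left(- \frac{8}{3} + \frac{4 \sqrt{26}}{3}\right) \left(-1 + 1\right) = \left(- \frac{8}{3} + \frac{4 \sqrt{26}}{3}\right) 0 = 0$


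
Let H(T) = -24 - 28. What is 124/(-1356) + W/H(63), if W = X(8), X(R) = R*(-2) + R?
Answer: 275/4407 ≈ 0.062401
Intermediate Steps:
H(T) = -52
X(R) = -R (X(R) = -2*R + R = -R)
W = -8 (W = -1*8 = -8)
124/(-1356) + W/H(63) = 124/(-1356) - 8/(-52) = 124*(-1/1356) - 8*(-1/52) = -31/339 + 2/13 = 275/4407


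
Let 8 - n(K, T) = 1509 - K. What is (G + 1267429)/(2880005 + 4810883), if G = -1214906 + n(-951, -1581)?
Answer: 50071/7690888 ≈ 0.0065104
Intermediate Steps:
n(K, T) = -1501 + K (n(K, T) = 8 - (1509 - K) = 8 + (-1509 + K) = -1501 + K)
G = -1217358 (G = -1214906 + (-1501 - 951) = -1214906 - 2452 = -1217358)
(G + 1267429)/(2880005 + 4810883) = (-1217358 + 1267429)/(2880005 + 4810883) = 50071/7690888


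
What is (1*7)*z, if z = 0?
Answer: 0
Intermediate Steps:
(1*7)*z = (1*7)*0 = 7*0 = 0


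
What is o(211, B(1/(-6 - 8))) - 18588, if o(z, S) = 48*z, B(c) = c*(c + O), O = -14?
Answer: -8460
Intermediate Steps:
B(c) = c*(-14 + c) (B(c) = c*(c - 14) = c*(-14 + c))
o(211, B(1/(-6 - 8))) - 18588 = 48*211 - 18588 = 10128 - 18588 = -8460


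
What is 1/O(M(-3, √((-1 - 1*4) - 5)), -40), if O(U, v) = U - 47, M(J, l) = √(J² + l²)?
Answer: -47/2210 - I/2210 ≈ -0.021267 - 0.00045249*I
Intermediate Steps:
O(U, v) = -47 + U
1/O(M(-3, √((-1 - 1*4) - 5)), -40) = 1/(-47 + √((-3)² + (√((-1 - 1*4) - 5))²)) = 1/(-47 + √(9 + (√((-1 - 4) - 5))²)) = 1/(-47 + √(9 + (√(-5 - 5))²)) = 1/(-47 + √(9 + (√(-10))²)) = 1/(-47 + √(9 + (I*√10)²)) = 1/(-47 + √(9 - 10)) = 1/(-47 + √(-1)) = 1/(-47 + I) = (-47 - I)/2210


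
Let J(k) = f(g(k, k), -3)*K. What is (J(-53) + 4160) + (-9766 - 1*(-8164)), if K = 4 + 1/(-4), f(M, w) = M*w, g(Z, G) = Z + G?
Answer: 7501/2 ≈ 3750.5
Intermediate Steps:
g(Z, G) = G + Z
K = 15/4 (K = 4 + 1*(-¼) = 4 - ¼ = 15/4 ≈ 3.7500)
J(k) = -45*k/2 (J(k) = ((k + k)*(-3))*(15/4) = ((2*k)*(-3))*(15/4) = -6*k*(15/4) = -45*k/2)
(J(-53) + 4160) + (-9766 - 1*(-8164)) = (-45/2*(-53) + 4160) + (-9766 - 1*(-8164)) = (2385/2 + 4160) + (-9766 + 8164) = 10705/2 - 1602 = 7501/2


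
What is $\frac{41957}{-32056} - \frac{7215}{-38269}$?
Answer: $- \frac{1374368393}{1226751064} \approx -1.1203$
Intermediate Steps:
$\frac{41957}{-32056} - \frac{7215}{-38269} = 41957 \left(- \frac{1}{32056}\right) - - \frac{7215}{38269} = - \frac{41957}{32056} + \frac{7215}{38269} = - \frac{1374368393}{1226751064}$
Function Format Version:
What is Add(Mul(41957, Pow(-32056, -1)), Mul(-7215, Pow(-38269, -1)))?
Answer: Rational(-1374368393, 1226751064) ≈ -1.1203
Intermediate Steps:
Add(Mul(41957, Pow(-32056, -1)), Mul(-7215, Pow(-38269, -1))) = Add(Mul(41957, Rational(-1, 32056)), Mul(-7215, Rational(-1, 38269))) = Add(Rational(-41957, 32056), Rational(7215, 38269)) = Rational(-1374368393, 1226751064)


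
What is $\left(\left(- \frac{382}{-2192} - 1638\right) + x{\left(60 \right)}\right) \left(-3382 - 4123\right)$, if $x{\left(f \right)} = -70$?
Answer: $\frac{14047686385}{1096} \approx 1.2817 \cdot 10^{7}$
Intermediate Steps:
$\left(\left(- \frac{382}{-2192} - 1638\right) + x{\left(60 \right)}\right) \left(-3382 - 4123\right) = \left(\left(- \frac{382}{-2192} - 1638\right) - 70\right) \left(-3382 - 4123\right) = \left(\left(\left(-382\right) \left(- \frac{1}{2192}\right) - 1638\right) - 70\right) \left(-7505\right) = \left(\left(\frac{191}{1096} - 1638\right) - 70\right) \left(-7505\right) = \left(- \frac{1795057}{1096} - 70\right) \left(-7505\right) = \left(- \frac{1871777}{1096}\right) \left(-7505\right) = \frac{14047686385}{1096}$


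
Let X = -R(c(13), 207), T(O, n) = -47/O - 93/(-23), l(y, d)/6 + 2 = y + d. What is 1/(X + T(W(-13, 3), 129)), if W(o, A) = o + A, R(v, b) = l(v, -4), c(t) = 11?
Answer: -230/4889 ≈ -0.047044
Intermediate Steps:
l(y, d) = -12 + 6*d + 6*y (l(y, d) = -12 + 6*(y + d) = -12 + 6*(d + y) = -12 + (6*d + 6*y) = -12 + 6*d + 6*y)
R(v, b) = -36 + 6*v (R(v, b) = -12 + 6*(-4) + 6*v = -12 - 24 + 6*v = -36 + 6*v)
W(o, A) = A + o
T(O, n) = 93/23 - 47/O (T(O, n) = -47/O - 93*(-1/23) = -47/O + 93/23 = 93/23 - 47/O)
X = -30 (X = -(-36 + 6*11) = -(-36 + 66) = -1*30 = -30)
1/(X + T(W(-13, 3), 129)) = 1/(-30 + (93/23 - 47/(3 - 13))) = 1/(-30 + (93/23 - 47/(-10))) = 1/(-30 + (93/23 - 47*(-1/10))) = 1/(-30 + (93/23 + 47/10)) = 1/(-30 + 2011/230) = 1/(-4889/230) = -230/4889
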